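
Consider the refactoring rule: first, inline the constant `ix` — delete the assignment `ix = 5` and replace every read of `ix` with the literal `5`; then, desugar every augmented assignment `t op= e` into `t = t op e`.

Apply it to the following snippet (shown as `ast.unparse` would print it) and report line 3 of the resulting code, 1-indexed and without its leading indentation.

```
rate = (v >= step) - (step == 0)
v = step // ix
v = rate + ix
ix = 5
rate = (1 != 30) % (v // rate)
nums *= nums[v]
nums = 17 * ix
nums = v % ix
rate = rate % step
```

Transformed code:
rate = (v >= step) - (step == 0)
v = step // 5
v = rate + 5
rate = (1 != 30) % (v // rate)
nums = nums * nums[v]
nums = 17 * 5
nums = v % 5
rate = rate % step

v = rate + 5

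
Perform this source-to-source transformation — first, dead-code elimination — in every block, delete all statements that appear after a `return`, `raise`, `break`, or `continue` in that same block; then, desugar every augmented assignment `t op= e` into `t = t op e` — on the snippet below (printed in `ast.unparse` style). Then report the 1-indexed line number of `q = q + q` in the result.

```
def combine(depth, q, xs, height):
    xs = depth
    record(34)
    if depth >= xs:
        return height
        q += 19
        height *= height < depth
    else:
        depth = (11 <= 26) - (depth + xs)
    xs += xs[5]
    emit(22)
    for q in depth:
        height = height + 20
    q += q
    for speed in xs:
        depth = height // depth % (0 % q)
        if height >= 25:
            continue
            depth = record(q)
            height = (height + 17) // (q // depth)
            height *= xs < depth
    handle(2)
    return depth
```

12

Transformed code:
def combine(depth, q, xs, height):
    xs = depth
    record(34)
    if depth >= xs:
        return height
    else:
        depth = (11 <= 26) - (depth + xs)
    xs = xs + xs[5]
    emit(22)
    for q in depth:
        height = height + 20
    q = q + q
    for speed in xs:
        depth = height // depth % (0 % q)
        if height >= 25:
            continue
    handle(2)
    return depth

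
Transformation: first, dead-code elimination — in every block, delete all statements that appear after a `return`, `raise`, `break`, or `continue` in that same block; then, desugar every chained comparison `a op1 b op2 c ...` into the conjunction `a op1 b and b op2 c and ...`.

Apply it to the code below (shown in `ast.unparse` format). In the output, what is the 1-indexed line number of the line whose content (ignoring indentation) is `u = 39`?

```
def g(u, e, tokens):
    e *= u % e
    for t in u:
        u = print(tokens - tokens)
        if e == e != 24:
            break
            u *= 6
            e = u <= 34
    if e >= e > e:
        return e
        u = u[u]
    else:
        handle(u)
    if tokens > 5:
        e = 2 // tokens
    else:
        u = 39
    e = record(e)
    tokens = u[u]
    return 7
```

Transformed code:
def g(u, e, tokens):
    e *= u % e
    for t in u:
        u = print(tokens - tokens)
        if e == e and e != 24:
            break
    if e >= e and e > e:
        return e
    else:
        handle(u)
    if tokens > 5:
        e = 2 // tokens
    else:
        u = 39
    e = record(e)
    tokens = u[u]
    return 7

14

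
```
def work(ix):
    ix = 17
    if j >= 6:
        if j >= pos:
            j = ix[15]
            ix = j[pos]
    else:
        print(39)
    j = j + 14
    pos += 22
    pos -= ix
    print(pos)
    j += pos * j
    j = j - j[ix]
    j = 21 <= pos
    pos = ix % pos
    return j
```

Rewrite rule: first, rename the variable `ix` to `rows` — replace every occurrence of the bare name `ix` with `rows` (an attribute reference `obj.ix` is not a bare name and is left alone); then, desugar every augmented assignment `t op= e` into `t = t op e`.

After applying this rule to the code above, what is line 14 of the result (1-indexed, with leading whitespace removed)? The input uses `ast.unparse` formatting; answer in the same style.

Transformed code:
def work(rows):
    rows = 17
    if j >= 6:
        if j >= pos:
            j = rows[15]
            rows = j[pos]
    else:
        print(39)
    j = j + 14
    pos = pos + 22
    pos = pos - rows
    print(pos)
    j = j + pos * j
    j = j - j[rows]
    j = 21 <= pos
    pos = rows % pos
    return j

j = j - j[rows]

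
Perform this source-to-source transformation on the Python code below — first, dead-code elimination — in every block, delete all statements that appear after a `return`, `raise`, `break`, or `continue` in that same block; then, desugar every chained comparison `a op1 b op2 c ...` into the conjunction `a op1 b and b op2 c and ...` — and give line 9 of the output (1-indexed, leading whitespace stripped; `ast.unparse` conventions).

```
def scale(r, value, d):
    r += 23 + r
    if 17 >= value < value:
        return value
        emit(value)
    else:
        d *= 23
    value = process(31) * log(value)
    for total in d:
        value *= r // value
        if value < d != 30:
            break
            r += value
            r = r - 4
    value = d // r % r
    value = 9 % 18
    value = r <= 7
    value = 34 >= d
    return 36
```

Transformed code:
def scale(r, value, d):
    r += 23 + r
    if 17 >= value and value < value:
        return value
    else:
        d *= 23
    value = process(31) * log(value)
    for total in d:
        value *= r // value
        if value < d and d != 30:
            break
    value = d // r % r
    value = 9 % 18
    value = r <= 7
    value = 34 >= d
    return 36

value *= r // value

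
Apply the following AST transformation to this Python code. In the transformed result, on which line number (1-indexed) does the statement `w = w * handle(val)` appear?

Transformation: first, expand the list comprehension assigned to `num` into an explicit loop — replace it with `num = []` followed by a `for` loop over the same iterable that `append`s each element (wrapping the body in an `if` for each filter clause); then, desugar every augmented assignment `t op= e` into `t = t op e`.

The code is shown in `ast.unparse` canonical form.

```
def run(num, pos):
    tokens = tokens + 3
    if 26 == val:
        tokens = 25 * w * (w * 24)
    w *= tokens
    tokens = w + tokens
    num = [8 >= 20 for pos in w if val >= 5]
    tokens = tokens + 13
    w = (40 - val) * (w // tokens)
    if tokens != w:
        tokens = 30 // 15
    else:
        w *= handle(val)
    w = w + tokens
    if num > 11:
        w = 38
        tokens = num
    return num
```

16

Transformed code:
def run(num, pos):
    tokens = tokens + 3
    if 26 == val:
        tokens = 25 * w * (w * 24)
    w = w * tokens
    tokens = w + tokens
    num = []
    for pos in w:
        if val >= 5:
            num.append(8 >= 20)
    tokens = tokens + 13
    w = (40 - val) * (w // tokens)
    if tokens != w:
        tokens = 30 // 15
    else:
        w = w * handle(val)
    w = w + tokens
    if num > 11:
        w = 38
        tokens = num
    return num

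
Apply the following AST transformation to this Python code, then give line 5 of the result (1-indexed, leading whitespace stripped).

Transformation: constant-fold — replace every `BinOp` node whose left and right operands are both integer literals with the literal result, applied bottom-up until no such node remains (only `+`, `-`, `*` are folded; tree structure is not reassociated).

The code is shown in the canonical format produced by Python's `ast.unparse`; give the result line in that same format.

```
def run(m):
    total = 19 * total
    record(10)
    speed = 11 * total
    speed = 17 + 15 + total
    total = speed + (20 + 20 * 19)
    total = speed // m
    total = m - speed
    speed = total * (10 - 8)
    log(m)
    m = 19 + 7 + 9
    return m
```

Transformed code:
def run(m):
    total = 19 * total
    record(10)
    speed = 11 * total
    speed = 32 + total
    total = speed + 400
    total = speed // m
    total = m - speed
    speed = total * 2
    log(m)
    m = 35
    return m

speed = 32 + total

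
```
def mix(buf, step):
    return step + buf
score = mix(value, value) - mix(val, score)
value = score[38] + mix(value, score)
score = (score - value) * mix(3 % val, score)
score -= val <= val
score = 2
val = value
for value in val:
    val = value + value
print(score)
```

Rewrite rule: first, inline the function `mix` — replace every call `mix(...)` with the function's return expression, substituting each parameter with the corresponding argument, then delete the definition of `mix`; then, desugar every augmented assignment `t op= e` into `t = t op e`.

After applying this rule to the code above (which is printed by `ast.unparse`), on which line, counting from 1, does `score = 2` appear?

Transformed code:
score = value + value - (score + val)
value = score[38] + (score + value)
score = (score - value) * (score + 3 % val)
score = score - (val <= val)
score = 2
val = value
for value in val:
    val = value + value
print(score)

5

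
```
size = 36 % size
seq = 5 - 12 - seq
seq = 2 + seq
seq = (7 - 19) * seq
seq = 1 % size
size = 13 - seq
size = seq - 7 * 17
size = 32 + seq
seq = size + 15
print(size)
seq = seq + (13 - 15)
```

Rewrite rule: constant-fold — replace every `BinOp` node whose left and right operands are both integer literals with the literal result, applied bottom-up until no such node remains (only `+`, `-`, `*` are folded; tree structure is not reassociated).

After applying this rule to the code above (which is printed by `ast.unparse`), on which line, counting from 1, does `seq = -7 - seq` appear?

2

Transformed code:
size = 36 % size
seq = -7 - seq
seq = 2 + seq
seq = -12 * seq
seq = 1 % size
size = 13 - seq
size = seq - 119
size = 32 + seq
seq = size + 15
print(size)
seq = seq + -2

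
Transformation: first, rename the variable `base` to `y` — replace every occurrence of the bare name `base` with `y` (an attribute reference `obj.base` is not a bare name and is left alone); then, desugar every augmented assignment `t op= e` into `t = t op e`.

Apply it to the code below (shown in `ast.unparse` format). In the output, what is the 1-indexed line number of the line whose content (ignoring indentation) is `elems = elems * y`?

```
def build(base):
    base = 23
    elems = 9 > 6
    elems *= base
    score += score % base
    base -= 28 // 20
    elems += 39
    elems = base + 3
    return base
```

4

Transformed code:
def build(y):
    y = 23
    elems = 9 > 6
    elems = elems * y
    score = score + score % y
    y = y - 28 // 20
    elems = elems + 39
    elems = y + 3
    return y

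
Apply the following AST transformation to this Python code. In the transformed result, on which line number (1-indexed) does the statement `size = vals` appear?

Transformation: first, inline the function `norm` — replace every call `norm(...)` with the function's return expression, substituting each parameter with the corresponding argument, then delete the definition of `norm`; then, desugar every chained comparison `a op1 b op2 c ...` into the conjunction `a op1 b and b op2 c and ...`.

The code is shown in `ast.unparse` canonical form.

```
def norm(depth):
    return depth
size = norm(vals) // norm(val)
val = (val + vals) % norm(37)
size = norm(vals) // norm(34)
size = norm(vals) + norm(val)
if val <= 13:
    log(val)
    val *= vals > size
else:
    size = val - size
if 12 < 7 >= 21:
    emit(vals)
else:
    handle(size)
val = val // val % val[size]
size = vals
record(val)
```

Transformed code:
size = vals // val
val = (val + vals) % 37
size = vals // 34
size = vals + val
if val <= 13:
    log(val)
    val *= vals > size
else:
    size = val - size
if 12 < 7 and 7 >= 21:
    emit(vals)
else:
    handle(size)
val = val // val % val[size]
size = vals
record(val)

15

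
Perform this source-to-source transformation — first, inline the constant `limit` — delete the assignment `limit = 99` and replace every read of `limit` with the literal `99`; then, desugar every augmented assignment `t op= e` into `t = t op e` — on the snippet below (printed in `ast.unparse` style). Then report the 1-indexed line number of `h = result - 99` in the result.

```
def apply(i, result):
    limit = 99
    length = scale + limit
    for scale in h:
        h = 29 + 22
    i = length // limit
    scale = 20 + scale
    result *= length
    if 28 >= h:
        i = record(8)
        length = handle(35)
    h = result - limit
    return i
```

11

Transformed code:
def apply(i, result):
    length = scale + 99
    for scale in h:
        h = 29 + 22
    i = length // 99
    scale = 20 + scale
    result = result * length
    if 28 >= h:
        i = record(8)
        length = handle(35)
    h = result - 99
    return i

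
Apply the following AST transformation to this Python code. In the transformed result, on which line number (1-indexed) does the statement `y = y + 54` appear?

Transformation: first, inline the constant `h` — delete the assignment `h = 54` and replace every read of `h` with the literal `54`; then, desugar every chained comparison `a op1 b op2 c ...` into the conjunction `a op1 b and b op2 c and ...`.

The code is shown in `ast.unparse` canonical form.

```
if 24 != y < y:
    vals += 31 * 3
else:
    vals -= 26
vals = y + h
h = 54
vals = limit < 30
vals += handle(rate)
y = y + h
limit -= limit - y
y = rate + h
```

8

Transformed code:
if 24 != y and y < y:
    vals += 31 * 3
else:
    vals -= 26
vals = y + 54
vals = limit < 30
vals += handle(rate)
y = y + 54
limit -= limit - y
y = rate + 54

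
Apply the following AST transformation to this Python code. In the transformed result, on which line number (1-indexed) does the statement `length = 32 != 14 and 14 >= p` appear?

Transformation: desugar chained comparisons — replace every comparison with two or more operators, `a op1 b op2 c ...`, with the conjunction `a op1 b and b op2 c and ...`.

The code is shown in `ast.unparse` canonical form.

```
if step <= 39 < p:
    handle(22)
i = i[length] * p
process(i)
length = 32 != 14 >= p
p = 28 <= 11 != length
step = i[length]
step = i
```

Transformed code:
if step <= 39 and 39 < p:
    handle(22)
i = i[length] * p
process(i)
length = 32 != 14 and 14 >= p
p = 28 <= 11 and 11 != length
step = i[length]
step = i

5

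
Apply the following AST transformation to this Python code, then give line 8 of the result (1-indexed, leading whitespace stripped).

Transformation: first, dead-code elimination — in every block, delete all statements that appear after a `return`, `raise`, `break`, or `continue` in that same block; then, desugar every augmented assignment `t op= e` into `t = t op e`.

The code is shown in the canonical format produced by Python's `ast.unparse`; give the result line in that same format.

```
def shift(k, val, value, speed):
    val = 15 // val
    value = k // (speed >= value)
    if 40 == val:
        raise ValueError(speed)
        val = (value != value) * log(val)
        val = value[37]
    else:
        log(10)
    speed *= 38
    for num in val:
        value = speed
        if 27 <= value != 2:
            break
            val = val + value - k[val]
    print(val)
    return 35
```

Transformed code:
def shift(k, val, value, speed):
    val = 15 // val
    value = k // (speed >= value)
    if 40 == val:
        raise ValueError(speed)
    else:
        log(10)
    speed = speed * 38
    for num in val:
        value = speed
        if 27 <= value != 2:
            break
    print(val)
    return 35

speed = speed * 38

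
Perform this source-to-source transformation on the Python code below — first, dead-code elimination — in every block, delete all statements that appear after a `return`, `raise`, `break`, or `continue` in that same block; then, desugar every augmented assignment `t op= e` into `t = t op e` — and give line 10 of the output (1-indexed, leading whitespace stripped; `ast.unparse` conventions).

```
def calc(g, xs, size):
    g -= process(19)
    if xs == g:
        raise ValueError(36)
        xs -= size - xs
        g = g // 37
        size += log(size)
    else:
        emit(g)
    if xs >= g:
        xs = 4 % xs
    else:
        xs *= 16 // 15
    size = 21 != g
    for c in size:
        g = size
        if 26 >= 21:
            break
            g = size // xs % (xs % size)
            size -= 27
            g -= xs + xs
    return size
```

Transformed code:
def calc(g, xs, size):
    g = g - process(19)
    if xs == g:
        raise ValueError(36)
    else:
        emit(g)
    if xs >= g:
        xs = 4 % xs
    else:
        xs = xs * (16 // 15)
    size = 21 != g
    for c in size:
        g = size
        if 26 >= 21:
            break
    return size

xs = xs * (16 // 15)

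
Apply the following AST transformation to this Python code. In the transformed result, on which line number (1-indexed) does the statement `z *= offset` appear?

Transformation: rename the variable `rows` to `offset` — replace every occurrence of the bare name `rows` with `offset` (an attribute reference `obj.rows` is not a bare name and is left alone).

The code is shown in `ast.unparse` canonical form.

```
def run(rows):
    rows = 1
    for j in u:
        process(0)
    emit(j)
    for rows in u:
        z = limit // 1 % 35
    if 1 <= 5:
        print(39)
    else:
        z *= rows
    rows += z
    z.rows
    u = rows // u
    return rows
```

11

Transformed code:
def run(offset):
    offset = 1
    for j in u:
        process(0)
    emit(j)
    for offset in u:
        z = limit // 1 % 35
    if 1 <= 5:
        print(39)
    else:
        z *= offset
    offset += z
    z.rows
    u = offset // u
    return offset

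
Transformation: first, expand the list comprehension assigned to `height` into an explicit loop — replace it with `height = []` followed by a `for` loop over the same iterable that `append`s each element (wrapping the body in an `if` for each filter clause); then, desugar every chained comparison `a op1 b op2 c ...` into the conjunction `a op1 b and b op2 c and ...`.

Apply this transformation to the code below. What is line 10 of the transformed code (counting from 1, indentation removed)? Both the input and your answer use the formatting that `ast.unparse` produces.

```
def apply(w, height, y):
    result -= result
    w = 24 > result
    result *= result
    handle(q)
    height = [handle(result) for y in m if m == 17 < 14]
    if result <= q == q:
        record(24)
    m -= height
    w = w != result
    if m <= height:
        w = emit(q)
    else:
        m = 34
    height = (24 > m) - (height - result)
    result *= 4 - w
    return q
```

if result <= q and q == q:

Transformed code:
def apply(w, height, y):
    result -= result
    w = 24 > result
    result *= result
    handle(q)
    height = []
    for y in m:
        if m == 17 and 17 < 14:
            height.append(handle(result))
    if result <= q and q == q:
        record(24)
    m -= height
    w = w != result
    if m <= height:
        w = emit(q)
    else:
        m = 34
    height = (24 > m) - (height - result)
    result *= 4 - w
    return q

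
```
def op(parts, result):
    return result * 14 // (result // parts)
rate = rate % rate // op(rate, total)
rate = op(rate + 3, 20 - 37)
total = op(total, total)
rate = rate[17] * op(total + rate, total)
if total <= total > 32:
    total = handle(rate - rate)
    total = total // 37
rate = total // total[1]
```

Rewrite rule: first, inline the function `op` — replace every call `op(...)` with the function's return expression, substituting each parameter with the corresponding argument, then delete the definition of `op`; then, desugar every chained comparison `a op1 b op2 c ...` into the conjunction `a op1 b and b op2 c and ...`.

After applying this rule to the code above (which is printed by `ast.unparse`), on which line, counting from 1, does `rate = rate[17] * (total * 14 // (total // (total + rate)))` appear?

Transformed code:
rate = rate % rate // (total * 14 // (total // rate))
rate = (20 - 37) * 14 // ((20 - 37) // (rate + 3))
total = total * 14 // (total // total)
rate = rate[17] * (total * 14 // (total // (total + rate)))
if total <= total and total > 32:
    total = handle(rate - rate)
    total = total // 37
rate = total // total[1]

4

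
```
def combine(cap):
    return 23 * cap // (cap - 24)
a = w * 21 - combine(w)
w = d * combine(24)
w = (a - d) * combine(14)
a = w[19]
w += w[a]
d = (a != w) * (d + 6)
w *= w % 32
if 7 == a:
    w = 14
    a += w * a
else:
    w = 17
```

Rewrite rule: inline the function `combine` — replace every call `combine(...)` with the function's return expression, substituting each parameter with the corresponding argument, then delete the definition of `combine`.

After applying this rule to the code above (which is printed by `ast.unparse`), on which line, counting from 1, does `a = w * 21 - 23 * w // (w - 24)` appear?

1

Transformed code:
a = w * 21 - 23 * w // (w - 24)
w = d * (23 * 24 // (24 - 24))
w = (a - d) * (23 * 14 // (14 - 24))
a = w[19]
w += w[a]
d = (a != w) * (d + 6)
w *= w % 32
if 7 == a:
    w = 14
    a += w * a
else:
    w = 17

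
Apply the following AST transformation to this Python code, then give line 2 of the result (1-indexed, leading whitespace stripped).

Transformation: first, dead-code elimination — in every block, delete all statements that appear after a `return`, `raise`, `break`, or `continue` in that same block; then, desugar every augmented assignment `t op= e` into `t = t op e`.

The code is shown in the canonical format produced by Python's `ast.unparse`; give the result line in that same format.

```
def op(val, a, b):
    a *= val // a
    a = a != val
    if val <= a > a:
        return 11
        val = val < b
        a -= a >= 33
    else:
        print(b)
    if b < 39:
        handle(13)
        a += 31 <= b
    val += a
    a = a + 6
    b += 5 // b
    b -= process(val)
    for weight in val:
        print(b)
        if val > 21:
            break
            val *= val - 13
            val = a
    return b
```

a = a * (val // a)

Transformed code:
def op(val, a, b):
    a = a * (val // a)
    a = a != val
    if val <= a > a:
        return 11
    else:
        print(b)
    if b < 39:
        handle(13)
        a = a + (31 <= b)
    val = val + a
    a = a + 6
    b = b + 5 // b
    b = b - process(val)
    for weight in val:
        print(b)
        if val > 21:
            break
    return b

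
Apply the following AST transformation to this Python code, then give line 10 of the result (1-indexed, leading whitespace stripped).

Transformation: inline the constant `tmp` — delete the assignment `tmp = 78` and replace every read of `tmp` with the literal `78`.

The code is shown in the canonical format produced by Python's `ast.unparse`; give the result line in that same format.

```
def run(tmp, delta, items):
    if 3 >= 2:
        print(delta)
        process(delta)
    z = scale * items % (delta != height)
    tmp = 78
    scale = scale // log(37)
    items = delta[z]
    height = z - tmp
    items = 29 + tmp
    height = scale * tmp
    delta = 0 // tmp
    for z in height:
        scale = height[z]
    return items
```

Transformed code:
def run(tmp, delta, items):
    if 3 >= 2:
        print(delta)
        process(delta)
    z = scale * items % (delta != height)
    scale = scale // log(37)
    items = delta[z]
    height = z - 78
    items = 29 + 78
    height = scale * 78
    delta = 0 // 78
    for z in height:
        scale = height[z]
    return items

height = scale * 78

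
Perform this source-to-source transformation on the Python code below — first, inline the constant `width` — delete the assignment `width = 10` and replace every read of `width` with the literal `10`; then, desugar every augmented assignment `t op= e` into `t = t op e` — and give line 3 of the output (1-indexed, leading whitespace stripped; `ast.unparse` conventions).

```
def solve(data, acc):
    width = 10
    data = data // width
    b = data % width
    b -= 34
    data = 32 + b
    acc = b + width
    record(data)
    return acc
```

Transformed code:
def solve(data, acc):
    data = data // 10
    b = data % 10
    b = b - 34
    data = 32 + b
    acc = b + 10
    record(data)
    return acc

b = data % 10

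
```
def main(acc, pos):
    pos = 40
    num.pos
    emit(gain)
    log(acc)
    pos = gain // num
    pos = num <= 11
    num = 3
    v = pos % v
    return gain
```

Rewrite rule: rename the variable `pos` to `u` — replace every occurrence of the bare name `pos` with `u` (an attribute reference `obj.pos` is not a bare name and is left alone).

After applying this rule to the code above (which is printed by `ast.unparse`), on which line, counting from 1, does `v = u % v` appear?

Transformed code:
def main(acc, u):
    u = 40
    num.pos
    emit(gain)
    log(acc)
    u = gain // num
    u = num <= 11
    num = 3
    v = u % v
    return gain

9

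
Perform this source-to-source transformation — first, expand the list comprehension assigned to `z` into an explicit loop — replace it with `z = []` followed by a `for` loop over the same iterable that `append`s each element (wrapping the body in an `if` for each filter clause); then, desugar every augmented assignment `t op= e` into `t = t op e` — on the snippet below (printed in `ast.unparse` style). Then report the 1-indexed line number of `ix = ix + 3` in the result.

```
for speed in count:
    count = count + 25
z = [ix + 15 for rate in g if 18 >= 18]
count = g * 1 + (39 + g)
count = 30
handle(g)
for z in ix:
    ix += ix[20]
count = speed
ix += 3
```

13

Transformed code:
for speed in count:
    count = count + 25
z = []
for rate in g:
    if 18 >= 18:
        z.append(ix + 15)
count = g * 1 + (39 + g)
count = 30
handle(g)
for z in ix:
    ix = ix + ix[20]
count = speed
ix = ix + 3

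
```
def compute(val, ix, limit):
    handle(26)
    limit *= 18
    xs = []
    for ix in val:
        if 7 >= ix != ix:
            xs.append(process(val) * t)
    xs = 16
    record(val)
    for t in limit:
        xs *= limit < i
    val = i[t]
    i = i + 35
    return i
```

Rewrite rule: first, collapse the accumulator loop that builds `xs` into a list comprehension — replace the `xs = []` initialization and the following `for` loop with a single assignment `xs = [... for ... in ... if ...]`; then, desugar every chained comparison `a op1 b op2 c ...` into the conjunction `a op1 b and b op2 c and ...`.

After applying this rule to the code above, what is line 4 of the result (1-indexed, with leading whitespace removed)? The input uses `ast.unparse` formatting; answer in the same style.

Transformed code:
def compute(val, ix, limit):
    handle(26)
    limit *= 18
    xs = [process(val) * t for ix in val if 7 >= ix and ix != ix]
    xs = 16
    record(val)
    for t in limit:
        xs *= limit < i
    val = i[t]
    i = i + 35
    return i

xs = [process(val) * t for ix in val if 7 >= ix and ix != ix]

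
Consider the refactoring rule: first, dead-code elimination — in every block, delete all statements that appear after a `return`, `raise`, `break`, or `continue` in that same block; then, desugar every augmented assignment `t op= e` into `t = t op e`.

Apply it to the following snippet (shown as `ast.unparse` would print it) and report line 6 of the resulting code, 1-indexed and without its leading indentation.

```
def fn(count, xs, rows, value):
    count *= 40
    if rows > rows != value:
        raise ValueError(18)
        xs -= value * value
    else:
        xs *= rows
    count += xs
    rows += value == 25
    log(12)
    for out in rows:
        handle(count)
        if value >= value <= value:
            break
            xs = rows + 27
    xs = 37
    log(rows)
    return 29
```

Transformed code:
def fn(count, xs, rows, value):
    count = count * 40
    if rows > rows != value:
        raise ValueError(18)
    else:
        xs = xs * rows
    count = count + xs
    rows = rows + (value == 25)
    log(12)
    for out in rows:
        handle(count)
        if value >= value <= value:
            break
    xs = 37
    log(rows)
    return 29

xs = xs * rows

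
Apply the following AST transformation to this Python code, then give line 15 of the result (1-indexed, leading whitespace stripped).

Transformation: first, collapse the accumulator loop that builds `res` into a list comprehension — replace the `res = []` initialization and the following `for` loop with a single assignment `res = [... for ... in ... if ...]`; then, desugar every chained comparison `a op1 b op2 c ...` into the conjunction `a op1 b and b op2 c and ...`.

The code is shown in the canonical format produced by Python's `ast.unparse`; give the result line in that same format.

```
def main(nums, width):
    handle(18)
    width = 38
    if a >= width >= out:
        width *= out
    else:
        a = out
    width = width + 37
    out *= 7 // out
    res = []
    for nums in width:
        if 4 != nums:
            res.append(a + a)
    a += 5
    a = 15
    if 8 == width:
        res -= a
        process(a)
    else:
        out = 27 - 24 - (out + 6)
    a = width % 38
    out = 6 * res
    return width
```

Transformed code:
def main(nums, width):
    handle(18)
    width = 38
    if a >= width and width >= out:
        width *= out
    else:
        a = out
    width = width + 37
    out *= 7 // out
    res = [a + a for nums in width if 4 != nums]
    a += 5
    a = 15
    if 8 == width:
        res -= a
        process(a)
    else:
        out = 27 - 24 - (out + 6)
    a = width % 38
    out = 6 * res
    return width

process(a)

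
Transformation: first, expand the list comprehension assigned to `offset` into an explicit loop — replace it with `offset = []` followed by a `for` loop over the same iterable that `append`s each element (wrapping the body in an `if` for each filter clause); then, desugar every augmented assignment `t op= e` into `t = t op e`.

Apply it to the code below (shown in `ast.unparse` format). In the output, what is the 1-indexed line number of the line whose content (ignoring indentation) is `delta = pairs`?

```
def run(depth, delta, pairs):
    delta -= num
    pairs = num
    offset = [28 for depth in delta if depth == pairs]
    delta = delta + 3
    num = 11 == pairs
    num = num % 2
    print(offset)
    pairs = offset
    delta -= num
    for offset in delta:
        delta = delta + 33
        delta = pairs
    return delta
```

Transformed code:
def run(depth, delta, pairs):
    delta = delta - num
    pairs = num
    offset = []
    for depth in delta:
        if depth == pairs:
            offset.append(28)
    delta = delta + 3
    num = 11 == pairs
    num = num % 2
    print(offset)
    pairs = offset
    delta = delta - num
    for offset in delta:
        delta = delta + 33
        delta = pairs
    return delta

16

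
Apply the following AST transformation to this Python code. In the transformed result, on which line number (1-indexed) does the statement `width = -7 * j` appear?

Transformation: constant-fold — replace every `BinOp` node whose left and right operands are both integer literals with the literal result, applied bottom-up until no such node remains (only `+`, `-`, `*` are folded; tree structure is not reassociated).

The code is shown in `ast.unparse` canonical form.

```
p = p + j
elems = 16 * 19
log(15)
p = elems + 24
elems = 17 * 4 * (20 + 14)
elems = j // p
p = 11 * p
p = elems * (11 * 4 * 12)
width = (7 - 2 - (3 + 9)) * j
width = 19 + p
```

9

Transformed code:
p = p + j
elems = 304
log(15)
p = elems + 24
elems = 2312
elems = j // p
p = 11 * p
p = elems * 528
width = -7 * j
width = 19 + p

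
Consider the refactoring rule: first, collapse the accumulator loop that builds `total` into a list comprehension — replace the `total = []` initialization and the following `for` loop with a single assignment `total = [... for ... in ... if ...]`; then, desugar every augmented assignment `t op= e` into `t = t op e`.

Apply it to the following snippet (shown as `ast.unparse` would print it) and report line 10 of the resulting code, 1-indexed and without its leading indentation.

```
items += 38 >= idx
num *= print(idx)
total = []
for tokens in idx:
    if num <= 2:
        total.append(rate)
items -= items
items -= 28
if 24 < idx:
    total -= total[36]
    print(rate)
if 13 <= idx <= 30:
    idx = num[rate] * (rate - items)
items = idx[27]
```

Transformed code:
items = items + (38 >= idx)
num = num * print(idx)
total = [rate for tokens in idx if num <= 2]
items = items - items
items = items - 28
if 24 < idx:
    total = total - total[36]
    print(rate)
if 13 <= idx <= 30:
    idx = num[rate] * (rate - items)
items = idx[27]

idx = num[rate] * (rate - items)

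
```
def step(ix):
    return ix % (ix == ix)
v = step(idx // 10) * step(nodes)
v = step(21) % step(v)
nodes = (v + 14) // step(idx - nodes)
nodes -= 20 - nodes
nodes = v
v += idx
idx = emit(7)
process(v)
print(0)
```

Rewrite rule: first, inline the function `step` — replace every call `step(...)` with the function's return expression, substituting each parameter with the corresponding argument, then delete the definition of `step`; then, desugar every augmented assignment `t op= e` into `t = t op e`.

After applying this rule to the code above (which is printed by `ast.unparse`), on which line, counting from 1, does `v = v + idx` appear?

6

Transformed code:
v = idx // 10 % (idx // 10 == idx // 10) * (nodes % (nodes == nodes))
v = 21 % (21 == 21) % (v % (v == v))
nodes = (v + 14) // ((idx - nodes) % (idx - nodes == idx - nodes))
nodes = nodes - (20 - nodes)
nodes = v
v = v + idx
idx = emit(7)
process(v)
print(0)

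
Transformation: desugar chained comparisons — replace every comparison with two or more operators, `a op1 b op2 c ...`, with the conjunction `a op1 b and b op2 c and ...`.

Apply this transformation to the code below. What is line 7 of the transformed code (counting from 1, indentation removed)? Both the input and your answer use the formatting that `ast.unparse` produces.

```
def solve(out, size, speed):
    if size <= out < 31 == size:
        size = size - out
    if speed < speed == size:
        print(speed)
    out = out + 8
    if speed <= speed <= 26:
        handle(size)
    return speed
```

Transformed code:
def solve(out, size, speed):
    if size <= out and out < 31 and (31 == size):
        size = size - out
    if speed < speed and speed == size:
        print(speed)
    out = out + 8
    if speed <= speed and speed <= 26:
        handle(size)
    return speed

if speed <= speed and speed <= 26:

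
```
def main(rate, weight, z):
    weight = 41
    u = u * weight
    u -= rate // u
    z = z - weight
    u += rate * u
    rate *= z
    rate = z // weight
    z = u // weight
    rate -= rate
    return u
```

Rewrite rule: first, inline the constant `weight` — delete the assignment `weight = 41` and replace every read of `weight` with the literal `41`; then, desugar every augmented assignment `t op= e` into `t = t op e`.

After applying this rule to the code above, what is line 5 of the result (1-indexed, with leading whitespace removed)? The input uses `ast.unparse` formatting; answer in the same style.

Transformed code:
def main(rate, weight, z):
    u = u * 41
    u = u - rate // u
    z = z - 41
    u = u + rate * u
    rate = rate * z
    rate = z // 41
    z = u // 41
    rate = rate - rate
    return u

u = u + rate * u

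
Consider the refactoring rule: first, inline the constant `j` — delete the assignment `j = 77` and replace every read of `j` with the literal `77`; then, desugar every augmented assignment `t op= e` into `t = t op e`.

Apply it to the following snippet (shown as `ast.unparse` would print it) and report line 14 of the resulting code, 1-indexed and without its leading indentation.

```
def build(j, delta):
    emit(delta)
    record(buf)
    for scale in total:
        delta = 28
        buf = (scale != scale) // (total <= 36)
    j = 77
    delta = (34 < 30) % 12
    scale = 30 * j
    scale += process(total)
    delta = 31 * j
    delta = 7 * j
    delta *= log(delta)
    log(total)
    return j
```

Transformed code:
def build(j, delta):
    emit(delta)
    record(buf)
    for scale in total:
        delta = 28
        buf = (scale != scale) // (total <= 36)
    delta = (34 < 30) % 12
    scale = 30 * 77
    scale = scale + process(total)
    delta = 31 * 77
    delta = 7 * 77
    delta = delta * log(delta)
    log(total)
    return 77

return 77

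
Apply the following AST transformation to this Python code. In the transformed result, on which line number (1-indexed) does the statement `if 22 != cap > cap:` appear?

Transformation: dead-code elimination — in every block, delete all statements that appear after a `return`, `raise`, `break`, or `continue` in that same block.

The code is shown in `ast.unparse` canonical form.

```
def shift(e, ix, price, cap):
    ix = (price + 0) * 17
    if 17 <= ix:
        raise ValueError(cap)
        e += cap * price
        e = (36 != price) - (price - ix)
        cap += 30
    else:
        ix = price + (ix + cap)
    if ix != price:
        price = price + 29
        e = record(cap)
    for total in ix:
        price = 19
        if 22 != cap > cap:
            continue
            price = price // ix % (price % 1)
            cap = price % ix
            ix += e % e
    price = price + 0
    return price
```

12

Transformed code:
def shift(e, ix, price, cap):
    ix = (price + 0) * 17
    if 17 <= ix:
        raise ValueError(cap)
    else:
        ix = price + (ix + cap)
    if ix != price:
        price = price + 29
        e = record(cap)
    for total in ix:
        price = 19
        if 22 != cap > cap:
            continue
    price = price + 0
    return price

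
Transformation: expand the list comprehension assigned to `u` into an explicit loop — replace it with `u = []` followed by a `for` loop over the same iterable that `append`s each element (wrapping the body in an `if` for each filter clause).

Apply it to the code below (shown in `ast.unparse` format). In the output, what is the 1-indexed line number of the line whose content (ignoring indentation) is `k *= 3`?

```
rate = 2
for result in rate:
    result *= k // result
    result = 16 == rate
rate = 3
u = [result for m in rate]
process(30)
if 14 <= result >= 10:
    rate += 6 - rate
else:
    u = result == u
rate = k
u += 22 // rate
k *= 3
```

Transformed code:
rate = 2
for result in rate:
    result *= k // result
    result = 16 == rate
rate = 3
u = []
for m in rate:
    u.append(result)
process(30)
if 14 <= result >= 10:
    rate += 6 - rate
else:
    u = result == u
rate = k
u += 22 // rate
k *= 3

16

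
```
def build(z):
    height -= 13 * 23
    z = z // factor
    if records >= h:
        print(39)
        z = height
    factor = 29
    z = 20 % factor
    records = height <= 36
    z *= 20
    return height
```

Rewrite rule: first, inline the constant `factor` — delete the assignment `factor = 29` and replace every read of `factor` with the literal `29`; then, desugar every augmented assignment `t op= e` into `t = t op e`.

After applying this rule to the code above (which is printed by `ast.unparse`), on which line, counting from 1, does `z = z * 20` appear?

9

Transformed code:
def build(z):
    height = height - 13 * 23
    z = z // 29
    if records >= h:
        print(39)
        z = height
    z = 20 % 29
    records = height <= 36
    z = z * 20
    return height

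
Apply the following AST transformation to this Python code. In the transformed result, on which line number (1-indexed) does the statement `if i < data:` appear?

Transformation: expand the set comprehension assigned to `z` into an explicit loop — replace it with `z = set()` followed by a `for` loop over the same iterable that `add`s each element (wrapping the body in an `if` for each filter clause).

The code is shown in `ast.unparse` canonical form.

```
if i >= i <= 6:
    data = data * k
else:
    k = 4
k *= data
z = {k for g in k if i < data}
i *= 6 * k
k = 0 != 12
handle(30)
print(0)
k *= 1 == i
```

8

Transformed code:
if i >= i <= 6:
    data = data * k
else:
    k = 4
k *= data
z = set()
for g in k:
    if i < data:
        z.add(k)
i *= 6 * k
k = 0 != 12
handle(30)
print(0)
k *= 1 == i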